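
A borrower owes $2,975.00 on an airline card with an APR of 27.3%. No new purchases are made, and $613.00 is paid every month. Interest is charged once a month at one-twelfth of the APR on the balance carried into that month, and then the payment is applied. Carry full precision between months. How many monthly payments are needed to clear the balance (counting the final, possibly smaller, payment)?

6 months

Monthly rate r = 27.3%/12 = 2.275% = 0.02275.
Recurrence: B ← B·(1+r) − $613.00.
Month 1: interest $67.68; balance after payment $2,429.68.
Month 2: interest $55.28; balance after payment $1,871.96.
Month 3: interest $42.59; balance after payment $1,301.54.
Month 4: interest $29.61; balance after payment $718.15.
Month 5: interest $16.34; balance after payment $121.49.
Month 6: interest $2.76; balance after payment $0.00.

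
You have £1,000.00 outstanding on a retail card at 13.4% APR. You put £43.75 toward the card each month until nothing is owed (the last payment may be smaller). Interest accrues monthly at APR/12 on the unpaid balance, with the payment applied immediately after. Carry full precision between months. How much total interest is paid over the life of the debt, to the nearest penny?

Monthly rate r = 13.4%/12 = 1.11667% = 0.0111667.
Payoff takes n = ⌈−ln(1 − rB₀/P)/ln(1+r)⌉ = ⌈26.537⌉ = 27 payments; the last is £23.57.
Total paid = 26·£43.75 + £23.57 = £1,161.07.
Total interest = total paid − principal = £1,161.07 − £1,000.00 = £161.07.

£161.07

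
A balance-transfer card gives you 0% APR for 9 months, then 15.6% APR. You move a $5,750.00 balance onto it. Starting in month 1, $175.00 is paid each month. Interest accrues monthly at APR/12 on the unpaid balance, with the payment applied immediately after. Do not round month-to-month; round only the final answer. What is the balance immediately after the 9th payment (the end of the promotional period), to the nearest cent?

$4,175.00

Promo months 1–9 at r₀ = 0%/12 = 0; months 10+ at r₁ = 15.6%/12 = 0.013.
After month 9 (no interest yet): B = $5,750.00 − 9·$175.00 = $4,175.00.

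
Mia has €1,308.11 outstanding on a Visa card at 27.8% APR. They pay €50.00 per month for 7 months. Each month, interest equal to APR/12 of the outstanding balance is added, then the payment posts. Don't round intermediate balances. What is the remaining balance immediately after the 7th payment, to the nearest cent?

Monthly rate r = 27.8%/12 = 2.31667% = 0.0231667.
Each month: B ← B·(1+r) − €50.00.
Month 1: interest €30.30; balance after payment €1,288.41.
Month 2: interest €29.85; balance after payment €1,268.26.
Month 3: interest €29.38; balance after payment €1,247.64.
Month 4: interest €28.90; balance after payment €1,226.55.
Month 5: interest €28.42; balance after payment €1,204.96.
Month 6: interest €27.91; balance after payment €1,182.88.
Month 7: interest €27.40; balance after payment €1,160.28.

€1,160.28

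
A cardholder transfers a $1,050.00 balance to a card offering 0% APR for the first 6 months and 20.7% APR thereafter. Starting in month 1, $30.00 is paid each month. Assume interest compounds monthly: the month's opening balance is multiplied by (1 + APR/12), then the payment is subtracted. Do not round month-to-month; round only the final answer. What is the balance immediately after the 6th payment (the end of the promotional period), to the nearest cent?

$870.00

Promo months 1–6 at r₀ = 0%/12 = 0; months 7+ at r₁ = 20.7%/12 = 0.01725.
After month 6 (no interest yet): B = $1,050.00 − 6·$30.00 = $870.00.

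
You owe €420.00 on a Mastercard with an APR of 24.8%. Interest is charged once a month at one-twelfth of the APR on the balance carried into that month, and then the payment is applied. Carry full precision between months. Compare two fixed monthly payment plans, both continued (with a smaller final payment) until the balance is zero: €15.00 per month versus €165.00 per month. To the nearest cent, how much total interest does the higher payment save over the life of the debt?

Monthly rate r = 24.8%/12 = 2.06667% = 0.0206667.
At €15.00/mo: n = ⌈−ln(1 − rB₀/P)/ln(1+r)⌉ = 43 payments (last €3.83); total interest = total paid − €420.00 = €213.83.
At €165.00/mo: 3 payments (last €106.28); total interest €16.28.
Interest saved = €213.83 − €16.28 = €197.55.

€197.55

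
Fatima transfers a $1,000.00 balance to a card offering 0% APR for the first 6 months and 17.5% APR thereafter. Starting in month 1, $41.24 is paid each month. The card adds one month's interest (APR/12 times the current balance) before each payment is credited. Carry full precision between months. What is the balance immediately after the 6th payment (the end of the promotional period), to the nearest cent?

Promo months 1–6 at r₀ = 0%/12 = 0; months 7+ at r₁ = 17.5%/12 = 0.0145833.
After month 6 (no interest yet): B = $1,000.00 − 6·$41.24 = $752.56.

$752.56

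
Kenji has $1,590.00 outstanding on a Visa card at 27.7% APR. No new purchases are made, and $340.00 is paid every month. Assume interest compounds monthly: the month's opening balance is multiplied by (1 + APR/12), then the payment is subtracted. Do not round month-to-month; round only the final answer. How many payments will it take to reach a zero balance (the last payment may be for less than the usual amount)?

6 months

Monthly rate r = 27.7%/12 = 2.30833% = 0.0230833.
Recurrence: B ← B·(1+r) − $340.00.
Month 1: interest $36.70; balance after payment $1,286.70.
Month 2: interest $29.70; balance after payment $976.40.
Month 3: interest $22.54; balance after payment $658.94.
Month 4: interest $15.21; balance after payment $334.15.
Month 5: interest $7.71; balance after payment $1.87.
Month 6: interest $0.04; balance after payment $0.00.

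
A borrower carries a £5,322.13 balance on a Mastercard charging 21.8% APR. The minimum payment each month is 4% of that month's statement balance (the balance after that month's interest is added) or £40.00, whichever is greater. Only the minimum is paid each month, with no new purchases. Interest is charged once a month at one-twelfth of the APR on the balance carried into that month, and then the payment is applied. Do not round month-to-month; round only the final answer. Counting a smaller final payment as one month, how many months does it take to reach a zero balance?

Monthly rate r = 21.8%/12 = 1.81667% = 0.0181667.
While 4% of the post-interest balance exceeds £40.00, each month B ← (B·(1+r))·(1 − 0.04), i.e. B shrinks by the factor (1+r)·0.96 = 0.97744.
This holds for months 1–75. Entering month 76 the balance is £961.27; 4% of the post-interest balance is now below £40.00, so the flat £40.00 minimum applies from here.
From month 76 a fixed £40.00 at rate r clears £961.27 in 32 more payments. Total: 75 + 32 = 107 months.

107 months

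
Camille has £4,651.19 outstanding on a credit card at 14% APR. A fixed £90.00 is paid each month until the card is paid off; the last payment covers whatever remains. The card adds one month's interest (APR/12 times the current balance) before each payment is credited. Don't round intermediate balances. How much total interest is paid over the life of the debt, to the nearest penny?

Monthly rate r = 14%/12 = 1.16667% = 0.0116667.
Payoff takes n = ⌈−ln(1 − rB₀/P)/ln(1+r)⌉ = ⌈79.631⌉ = 80 payments; the last is £56.89.
Total paid = 79·£90.00 + £56.89 = £7,166.89.
Total interest = total paid − principal = £7,166.89 − £4,651.19 = £2,515.70.

£2,515.70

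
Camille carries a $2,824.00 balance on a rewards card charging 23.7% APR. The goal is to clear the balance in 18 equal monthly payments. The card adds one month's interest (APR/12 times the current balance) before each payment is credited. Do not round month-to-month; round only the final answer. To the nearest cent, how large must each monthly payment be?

Monthly rate r = 23.7%/12 = 1.975% = 0.01975.
Level-payment amortization: P = B₀·r / (1 − (1+r)^(−n)) = 2824.00·0.01975 / (1 − 1.01975^(−18)).
Denominator 1 − (1+r)^(−18) = 0.296744482.
P = 55.774 / 0.296744482 ≈ 187.95.

$187.95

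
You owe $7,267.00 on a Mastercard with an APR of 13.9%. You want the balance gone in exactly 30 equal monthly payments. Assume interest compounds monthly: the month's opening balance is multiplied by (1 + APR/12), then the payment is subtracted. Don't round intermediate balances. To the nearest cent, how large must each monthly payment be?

Monthly rate r = 13.9%/12 = 1.15833% = 0.0115833.
Level-payment amortization: P = B₀·r / (1 − (1+r)^(−n)) = 7267.00·0.0115833 / (1 − 1.01158^(−30)).
Denominator 1 − (1+r)^(−30) = 0.292135653.
P = 84.1761 / 0.292135653 ≈ 288.14.

$288.14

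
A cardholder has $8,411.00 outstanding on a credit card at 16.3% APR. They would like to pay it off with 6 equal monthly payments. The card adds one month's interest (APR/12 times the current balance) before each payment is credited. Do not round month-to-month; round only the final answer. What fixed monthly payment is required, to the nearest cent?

$1,469.23

Monthly rate r = 16.3%/12 = 1.35833% = 0.0135833.
Level-payment amortization: P = B₀·r / (1 − (1+r)^(−n)) = 8411.00·0.0135833 / (1 − 1.01358^(−6)).
Denominator 1 − (1+r)^(−6) = 0.0777615267.
P = 114.249 / 0.0777615267 ≈ 1469.23.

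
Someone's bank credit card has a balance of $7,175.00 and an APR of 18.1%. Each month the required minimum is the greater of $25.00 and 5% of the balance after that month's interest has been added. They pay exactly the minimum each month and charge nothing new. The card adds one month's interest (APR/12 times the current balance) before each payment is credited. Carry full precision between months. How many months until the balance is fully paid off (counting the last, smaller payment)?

98 months

Monthly rate r = 18.1%/12 = 1.50833% = 0.0150833.
While 5% of the post-interest balance exceeds $25.00, each month B ← (B·(1+r))·(1 − 0.05), i.e. B shrinks by the factor (1+r)·0.95 = 0.96433.
This holds for months 1–74. Entering month 75 the balance is $488.08; 5% of the post-interest balance is now below $25.00, so the flat $25.00 minimum applies from here.
From month 75 a fixed $25.00 at rate r clears $488.08 in 24 more payments. Total: 74 + 24 = 98 months.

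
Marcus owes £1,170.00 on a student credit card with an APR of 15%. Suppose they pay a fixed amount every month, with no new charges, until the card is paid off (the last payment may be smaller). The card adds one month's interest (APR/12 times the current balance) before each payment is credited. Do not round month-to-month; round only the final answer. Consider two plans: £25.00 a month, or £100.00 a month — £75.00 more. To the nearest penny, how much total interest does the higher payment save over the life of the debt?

£497.00

Monthly rate r = 15%/12 = 1.25% = 0.0125.
At £25.00/mo: n = ⌈−ln(1 − rB₀/P)/ln(1+r)⌉ = 71 payments (last £19.95); total interest = total paid − £1,170.00 = £599.95.
At £100.00/mo: 13 payments (last £72.95); total interest £102.95.
Interest saved = £599.95 − £102.95 = £497.00.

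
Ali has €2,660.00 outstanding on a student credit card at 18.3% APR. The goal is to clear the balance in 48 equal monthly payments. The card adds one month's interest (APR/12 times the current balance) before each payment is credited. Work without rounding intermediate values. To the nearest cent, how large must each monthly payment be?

€78.56

Monthly rate r = 18.3%/12 = 1.525% = 0.01525.
Level-payment amortization: P = B₀·r / (1 − (1+r)^(−n)) = 2660.00·0.01525 / (1 − 1.01525^(−48)).
Denominator 1 − (1+r)^(−48) = 0.516389092.
P = 40.565 / 0.516389092 ≈ 78.56.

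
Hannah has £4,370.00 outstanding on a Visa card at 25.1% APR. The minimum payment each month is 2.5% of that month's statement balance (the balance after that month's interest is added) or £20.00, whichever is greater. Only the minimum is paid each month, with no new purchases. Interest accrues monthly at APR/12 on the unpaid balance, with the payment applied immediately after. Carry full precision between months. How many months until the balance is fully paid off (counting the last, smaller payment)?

Monthly rate r = 25.1%/12 = 2.09167% = 0.0209167.
While 2.5% of the post-interest balance exceeds £20.00, each month B ← (B·(1+r))·(1 − 0.025), i.e. B shrinks by the factor (1+r)·0.975 = 0.99539.
This holds for months 1–373. Entering month 374 the balance is £780.88; 2.5% of the post-interest balance is now below £20.00, so the flat £20.00 minimum applies from here.
From month 374 a fixed £20.00 at rate r clears £780.88 in 82 more payments. Total: 373 + 82 = 455 months.

455 months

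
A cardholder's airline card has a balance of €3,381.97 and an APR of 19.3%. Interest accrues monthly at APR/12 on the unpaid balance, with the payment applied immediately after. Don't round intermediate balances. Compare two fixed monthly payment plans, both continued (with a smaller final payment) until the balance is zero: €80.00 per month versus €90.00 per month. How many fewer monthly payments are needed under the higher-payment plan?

Monthly rate r = 19.3%/12 = 1.60833% = 0.0160833.
At €80.00/mo: n = ⌈−ln(1 − rB₀/P)/ln(1+r)⌉ = 72 payments (last €31.96); total interest = total paid − €3,381.97 = €2,329.99.
At €90.00/mo: 59 payments (last €10.60); total interest €1,848.63.
Payments saved = 72 − 59 = 13.

13 fewer payments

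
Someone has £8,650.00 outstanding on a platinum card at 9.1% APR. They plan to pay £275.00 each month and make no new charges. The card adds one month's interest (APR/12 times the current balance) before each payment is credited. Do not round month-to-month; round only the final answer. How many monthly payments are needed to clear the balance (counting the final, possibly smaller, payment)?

37 payments

Monthly rate r = 9.1%/12 = 0.758333% = 0.00758333.
Recurrence: B ← B·(1+r) − £275.00.
Month 1: interest £65.60; balance after payment £8,440.60.
Month 2: interest £64.01; balance after payment £8,229.60.
Closed form: n = −ln(1 − rB₀/P)/ln(1+r) = −ln(0.76147)/ln(1.00758) ≈ 36.071, so the balance reaches zero during payment 37.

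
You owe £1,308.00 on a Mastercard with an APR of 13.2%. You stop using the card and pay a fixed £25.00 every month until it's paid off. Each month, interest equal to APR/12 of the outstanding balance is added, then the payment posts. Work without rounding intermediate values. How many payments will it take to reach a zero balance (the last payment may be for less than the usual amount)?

79 payments

Monthly rate r = 13.2%/12 = 1.1% = 0.011.
Recurrence: B ← B·(1+r) − £25.00.
Month 1: interest £14.39; balance after payment £1,297.39.
Month 2: interest £14.27; balance after payment £1,286.66.
Closed form: n = −ln(1 − rB₀/P)/ln(1+r) = −ln(0.42448)/ln(1.011) ≈ 78.327, so the balance reaches zero during payment 79.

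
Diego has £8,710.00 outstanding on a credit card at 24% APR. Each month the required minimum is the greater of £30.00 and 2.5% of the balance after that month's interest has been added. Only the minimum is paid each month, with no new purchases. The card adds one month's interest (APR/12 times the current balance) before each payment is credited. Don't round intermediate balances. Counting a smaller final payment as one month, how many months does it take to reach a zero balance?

441 months

Monthly rate r = 24%/12 = 2% = 0.02.
While 2.5% of the post-interest balance exceeds £30.00, each month B ← (B·(1+r))·(1 − 0.025), i.e. B shrinks by the factor (1+r)·0.975 = 0.9945.
This holds for months 1–363. Entering month 364 the balance is £1,176.40; 2.5% of the post-interest balance is now below £30.00, so the flat £30.00 minimum applies from here.
From month 364 a fixed £30.00 at rate r clears £1,176.40 in 78 more payments. Total: 363 + 78 = 441 months.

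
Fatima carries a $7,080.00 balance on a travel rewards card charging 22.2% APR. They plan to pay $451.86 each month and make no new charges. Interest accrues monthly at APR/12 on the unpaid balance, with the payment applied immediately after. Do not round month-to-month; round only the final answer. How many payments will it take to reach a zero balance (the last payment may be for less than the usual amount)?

19 months

Monthly rate r = 22.2%/12 = 1.85% = 0.0185.
Recurrence: B ← B·(1+r) − $451.86.
Month 1: interest $130.98; balance after payment $6,759.12.
Month 2: interest $125.04; balance after payment $6,432.30.
Closed form: n = −ln(1 − rB₀/P)/ln(1+r) = −ln(0.71013)/ln(1.0185) ≈ 18.674, so the balance reaches zero during payment 19.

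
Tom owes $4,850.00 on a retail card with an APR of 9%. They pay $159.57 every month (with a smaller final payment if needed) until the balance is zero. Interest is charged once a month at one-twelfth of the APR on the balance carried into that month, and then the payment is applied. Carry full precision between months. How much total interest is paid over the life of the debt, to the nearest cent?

Monthly rate r = 9%/12 = 0.75% = 0.0075.
Payoff takes n = ⌈−ln(1 − rB₀/P)/ln(1+r)⌉ = ⌈34.624⌉ = 35 payments; the last is $99.78.
Total paid = 34·$159.57 + $99.78 = $5,525.16.
Total interest = total paid − principal = $5,525.16 − $4,850.00 = $675.16.

$675.16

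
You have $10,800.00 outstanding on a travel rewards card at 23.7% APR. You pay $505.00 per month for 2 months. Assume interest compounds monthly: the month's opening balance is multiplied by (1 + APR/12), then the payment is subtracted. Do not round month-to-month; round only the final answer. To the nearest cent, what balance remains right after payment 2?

$10,210.84

Monthly rate r = 23.7%/12 = 1.975% = 0.01975.
Each month: B ← B·(1+r) − $505.00.
Month 1: interest $213.30; balance after payment $10,508.30.
Month 2: interest $207.54; balance after payment $10,210.84.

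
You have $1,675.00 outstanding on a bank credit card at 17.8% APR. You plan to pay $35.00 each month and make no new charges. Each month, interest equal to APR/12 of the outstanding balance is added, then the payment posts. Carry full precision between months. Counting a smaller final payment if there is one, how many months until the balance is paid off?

Monthly rate r = 17.8%/12 = 1.48333% = 0.0148333.
Recurrence: B ← B·(1+r) − $35.00.
Month 1: interest $24.85; balance after payment $1,664.85.
Month 2: interest $24.70; balance after payment $1,654.54.
Closed form: n = −ln(1 − rB₀/P)/ln(1+r) = −ln(0.29012)/ln(1.01483) ≈ 84.042, so the balance reaches zero during payment 85.

85 months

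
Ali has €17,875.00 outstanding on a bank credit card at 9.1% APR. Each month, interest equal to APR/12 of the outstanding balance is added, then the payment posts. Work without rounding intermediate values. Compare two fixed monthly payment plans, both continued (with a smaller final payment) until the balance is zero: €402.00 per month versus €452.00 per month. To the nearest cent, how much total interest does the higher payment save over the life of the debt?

Monthly rate r = 9.1%/12 = 0.758333% = 0.00758333.
At €402.00/mo: n = ⌈−ln(1 − rB₀/P)/ln(1+r)⌉ = 55 payments (last €176.94); total interest = total paid − €17,875.00 = €4,009.94.
At €452.00/mo: 48 payments (last €87.11); total interest €3,456.11.
Interest saved = €4,009.94 − €3,456.11 = €553.83.

€553.83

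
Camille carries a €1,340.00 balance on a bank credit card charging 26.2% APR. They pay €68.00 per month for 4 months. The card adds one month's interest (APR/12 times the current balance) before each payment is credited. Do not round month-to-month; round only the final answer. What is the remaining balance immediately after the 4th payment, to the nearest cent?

Monthly rate r = 26.2%/12 = 2.18333% = 0.0218333.
Each month: B ← B·(1+r) − €68.00.
Month 1: interest €29.26; balance after payment €1,301.26.
Month 2: interest €28.41; balance after payment €1,261.67.
Month 3: interest €27.55; balance after payment €1,221.21.
Month 4: interest €26.66; balance after payment €1,179.88.

€1,179.88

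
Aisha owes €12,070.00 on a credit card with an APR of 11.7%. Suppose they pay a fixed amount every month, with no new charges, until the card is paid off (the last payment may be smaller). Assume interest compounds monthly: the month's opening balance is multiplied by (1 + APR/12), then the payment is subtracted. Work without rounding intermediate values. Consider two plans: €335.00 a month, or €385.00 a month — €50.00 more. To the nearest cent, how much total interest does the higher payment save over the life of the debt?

Monthly rate r = 11.7%/12 = 0.975% = 0.00975.
At €335.00/mo: n = ⌈−ln(1 − rB₀/P)/ln(1+r)⌉ = 45 payments (last €202.33); total interest = total paid − €12,070.00 = €2,872.33.
At €385.00/mo: 38 payments (last €230.73); total interest €2,405.73.
Interest saved = €2,872.33 − €2,405.73 = €466.60.

€466.60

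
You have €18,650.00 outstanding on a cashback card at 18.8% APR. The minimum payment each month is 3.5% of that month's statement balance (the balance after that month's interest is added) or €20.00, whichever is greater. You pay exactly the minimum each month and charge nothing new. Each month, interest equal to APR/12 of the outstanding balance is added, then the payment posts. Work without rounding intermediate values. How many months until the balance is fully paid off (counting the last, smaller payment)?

212 months

Monthly rate r = 18.8%/12 = 1.56667% = 0.0156667.
While 3.5% of the post-interest balance exceeds €20.00, each month B ← (B·(1+r))·(1 − 0.035), i.e. B shrinks by the factor (1+r)·0.965 = 0.98012.
This holds for months 1–175. Entering month 176 the balance is €555.16; 3.5% of the post-interest balance is now below €20.00, so the flat €20.00 minimum applies from here.
From month 176 a fixed €20.00 at rate r clears €555.16 in 37 more payments. Total: 175 + 37 = 212 months.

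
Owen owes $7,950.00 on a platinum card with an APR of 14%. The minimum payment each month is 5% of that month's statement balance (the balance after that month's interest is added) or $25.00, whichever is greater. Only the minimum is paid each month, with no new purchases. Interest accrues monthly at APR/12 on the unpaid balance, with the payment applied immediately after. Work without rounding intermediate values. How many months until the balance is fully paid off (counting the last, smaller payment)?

Monthly rate r = 14%/12 = 1.16667% = 0.0116667.
While 5% of the post-interest balance exceeds $25.00, each month B ← (B·(1+r))·(1 − 0.05), i.e. B shrinks by the factor (1+r)·0.95 = 0.96108.
This holds for months 1–70. Entering month 71 the balance is $493.90; 5% of the post-interest balance is now below $25.00, so the flat $25.00 minimum applies from here.
From month 71 a fixed $25.00 at rate r clears $493.90 in 23 more payments. Total: 70 + 23 = 93 months.

93 months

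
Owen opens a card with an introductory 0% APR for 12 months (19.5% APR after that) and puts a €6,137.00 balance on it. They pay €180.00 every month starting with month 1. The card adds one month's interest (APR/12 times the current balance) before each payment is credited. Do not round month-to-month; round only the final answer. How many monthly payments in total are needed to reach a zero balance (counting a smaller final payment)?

40 payments

Promo months 1–12 at r₀ = 0%/12 = 0; months 13+ at r₁ = 19.5%/12 = 0.01625.
After month 12 (no interest yet): B = €6,137.00 − 12·€180.00 = €3,977.00.
Then at r₁ with €180.00/mo: n₂ = −ln(1 − r₁·B/P)/ln(1+r₁) ≈ 27.59 → 28 more payments.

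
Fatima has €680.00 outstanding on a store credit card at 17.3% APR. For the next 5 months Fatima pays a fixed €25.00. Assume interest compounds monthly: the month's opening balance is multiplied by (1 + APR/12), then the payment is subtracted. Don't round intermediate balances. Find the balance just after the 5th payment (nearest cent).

Monthly rate r = 17.3%/12 = 1.44167% = 0.0144167.
Each month: B ← B·(1+r) − €25.00.
Month 1: interest €9.80; balance after payment €664.80.
Month 2: interest €9.58; balance after payment €649.39.
Month 3: interest €9.36; balance after payment €633.75.
Month 4: interest €9.14; balance after payment €617.89.
Month 5: interest €8.91; balance after payment €601.79.

€601.79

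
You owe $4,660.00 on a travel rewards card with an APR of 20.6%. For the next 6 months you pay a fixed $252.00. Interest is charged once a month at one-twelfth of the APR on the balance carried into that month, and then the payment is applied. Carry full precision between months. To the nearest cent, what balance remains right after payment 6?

Monthly rate r = 20.6%/12 = 1.71667% = 0.0171667.
Each month: B ← B·(1+r) − $252.00.
Month 1: interest $80.00; balance after payment $4,488.00.
Month 2: interest $77.04; balance after payment $4,313.04.
Month 3: interest $74.04; balance after payment $4,135.08.
Month 4: interest $70.99; balance after payment $3,954.07.
Month 5: interest $67.88; balance after payment $3,769.94.
Month 6: interest $64.72; balance after payment $3,582.66.

$3,582.66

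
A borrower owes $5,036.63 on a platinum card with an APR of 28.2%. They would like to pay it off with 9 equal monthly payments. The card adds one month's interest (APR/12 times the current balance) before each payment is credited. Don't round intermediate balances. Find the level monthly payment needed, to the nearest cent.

$627.42

Monthly rate r = 28.2%/12 = 2.35% = 0.0235.
Level-payment amortization: P = B₀·r / (1 − (1+r)^(−n)) = 5036.63·0.0235 / (1 − 1.0235^(−9)).
Denominator 1 − (1+r)^(−9) = 0.188647877.
P = 118.361 / 0.188647877 ≈ 627.42.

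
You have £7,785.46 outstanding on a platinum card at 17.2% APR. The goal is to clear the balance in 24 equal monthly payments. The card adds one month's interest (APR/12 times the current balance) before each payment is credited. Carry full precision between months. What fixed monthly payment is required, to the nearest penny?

£385.68

Monthly rate r = 17.2%/12 = 1.43333% = 0.0143333.
Level-payment amortization: P = B₀·r / (1 − (1+r)^(−n)) = 7785.46·0.0143333 / (1 − 1.01433^(−24)).
Denominator 1 − (1+r)^(−24) = 0.289337733.
P = 111.592 / 0.289337733 ≈ 385.68.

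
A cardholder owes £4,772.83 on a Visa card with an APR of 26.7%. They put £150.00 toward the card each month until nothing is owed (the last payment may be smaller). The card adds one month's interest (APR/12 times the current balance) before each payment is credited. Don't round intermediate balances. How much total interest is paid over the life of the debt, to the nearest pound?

£3,617

Monthly rate r = 26.7%/12 = 2.225% = 0.02225.
Payoff takes n = ⌈−ln(1 − rB₀/P)/ln(1+r)⌉ = ⌈55.934⌉ = 56 payments; the last is £140.27.
Total paid = 55·£150.00 + £140.27 = £8,390.27.
Total interest = total paid − principal = £8,390.27 − £4,772.83 = £3,617.44.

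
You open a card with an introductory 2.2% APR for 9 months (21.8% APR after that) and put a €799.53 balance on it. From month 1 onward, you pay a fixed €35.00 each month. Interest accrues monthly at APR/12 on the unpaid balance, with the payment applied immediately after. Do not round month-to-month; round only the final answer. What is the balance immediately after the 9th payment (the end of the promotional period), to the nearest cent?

€495.50

Promo months 1–9 at r₀ = 2.2%/12 = 0.00183333; months 10+ at r₁ = 21.8%/12 = 0.0181667.
After month 9: iterate B ← B·(1+r₀) − €35.00 for 9 months → €495.50.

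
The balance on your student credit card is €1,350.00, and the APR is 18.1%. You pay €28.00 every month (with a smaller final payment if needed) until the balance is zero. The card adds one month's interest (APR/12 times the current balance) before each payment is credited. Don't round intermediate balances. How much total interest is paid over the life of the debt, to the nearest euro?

€1,080

Monthly rate r = 18.1%/12 = 1.50833% = 0.0150833.
Payoff takes n = ⌈−ln(1 − rB₀/P)/ln(1+r)⌉ = ⌈86.778⌉ = 87 payments; the last is €21.83.
Total paid = 86·€28.00 + €21.83 = €2,429.83.
Total interest = total paid − principal = €2,429.83 − €1,350.00 = €1,079.83.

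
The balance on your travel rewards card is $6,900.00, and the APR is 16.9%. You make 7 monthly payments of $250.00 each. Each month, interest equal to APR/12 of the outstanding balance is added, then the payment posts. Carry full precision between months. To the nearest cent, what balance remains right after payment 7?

$5,783.95

Monthly rate r = 16.9%/12 = 1.40833% = 0.0140833.
Each month: B ← B·(1+r) − $250.00.
Month 1: interest $97.17; balance after payment $6,747.18.
Month 2: interest $95.02; balance after payment $6,592.20.
Month 3: interest $92.84; balance after payment $6,435.04.
Month 4: interest $90.63; balance after payment $6,275.66.
Month 5: interest $88.38; balance after payment $6,114.05.
Month 6: interest $86.11; balance after payment $5,950.15.
Month 7: interest $83.80; balance after payment $5,783.95.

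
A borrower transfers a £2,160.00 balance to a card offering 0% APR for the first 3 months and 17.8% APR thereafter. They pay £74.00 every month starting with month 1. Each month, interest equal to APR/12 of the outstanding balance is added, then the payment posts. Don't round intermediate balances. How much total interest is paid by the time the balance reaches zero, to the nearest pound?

Promo months 1–3 at r₀ = 0%/12 = 0; months 4+ at r₁ = 17.8%/12 = 0.0148333.
After month 3 (no interest yet): B = £2,160.00 − 3·£74.00 = £1,938.00.
Then at r₁ with £74.00/mo: n₂ = −ln(1 − r₁·B/P)/ln(1+r₁) ≈ 33.40 → 34 more payments.
Total paid = 36·£74.00 + £29.74 = £2,693.74; interest = £2,693.74 − £2,160.00 = £533.74.

£534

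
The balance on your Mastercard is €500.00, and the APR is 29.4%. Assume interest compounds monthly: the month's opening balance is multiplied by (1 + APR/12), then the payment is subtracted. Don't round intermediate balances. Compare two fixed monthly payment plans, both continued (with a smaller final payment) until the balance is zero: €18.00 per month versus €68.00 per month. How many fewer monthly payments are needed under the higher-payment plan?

39 fewer payments

Monthly rate r = 29.4%/12 = 2.45% = 0.0245.
At €18.00/mo: n = ⌈−ln(1 − rB₀/P)/ln(1+r)⌉ = 48 payments (last €2.67); total interest = total paid − €500.00 = €348.67.
At €68.00/mo: 9 payments (last €14.16); total interest €58.16.
Payments saved = 48 − 9 = 39.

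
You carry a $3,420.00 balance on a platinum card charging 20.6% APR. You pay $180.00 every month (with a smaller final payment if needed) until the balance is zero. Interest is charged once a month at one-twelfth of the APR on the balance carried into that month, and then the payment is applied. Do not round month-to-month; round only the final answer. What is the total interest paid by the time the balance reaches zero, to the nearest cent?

Monthly rate r = 20.6%/12 = 1.71667% = 0.0171667.
Payoff takes n = ⌈−ln(1 − rB₀/P)/ln(1+r)⌉ = ⌈23.193⌉ = 24 payments; the last is $35.03.
Total paid = 23·$180.00 + $35.03 = $4,175.03.
Total interest = total paid − principal = $4,175.03 − $3,420.00 = $755.03.

$755.03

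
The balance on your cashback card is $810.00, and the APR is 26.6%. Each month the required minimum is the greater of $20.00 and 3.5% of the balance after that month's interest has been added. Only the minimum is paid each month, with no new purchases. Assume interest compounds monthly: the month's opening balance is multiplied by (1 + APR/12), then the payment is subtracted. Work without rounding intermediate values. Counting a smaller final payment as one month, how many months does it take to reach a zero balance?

72 months

Monthly rate r = 26.6%/12 = 2.21667% = 0.0221667.
While 3.5% of the post-interest balance exceeds $20.00, each month B ← (B·(1+r))·(1 − 0.035), i.e. B shrinks by the factor (1+r)·0.965 = 0.98639.
This holds for months 1–28. Entering month 29 the balance is $551.90; 3.5% of the post-interest balance is now below $20.00, so the flat $20.00 minimum applies from here.
From month 29 a fixed $20.00 at rate r clears $551.90 in 44 more payments. Total: 28 + 44 = 72 months.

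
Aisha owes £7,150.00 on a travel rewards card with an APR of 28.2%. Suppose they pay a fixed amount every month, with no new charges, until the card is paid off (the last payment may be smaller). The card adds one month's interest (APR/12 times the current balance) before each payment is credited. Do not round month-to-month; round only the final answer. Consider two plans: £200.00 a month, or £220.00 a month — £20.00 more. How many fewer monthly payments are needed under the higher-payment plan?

Monthly rate r = 28.2%/12 = 2.35% = 0.0235.
At £200.00/mo: n = ⌈−ln(1 − rB₀/P)/ln(1+r)⌉ = 79 payments (last £185.87); total interest = total paid − £7,150.00 = £8,635.87.
At £220.00/mo: 63 payments (last £26.04); total interest £6,516.04.
Payments saved = 79 − 63 = 16.

16 fewer payments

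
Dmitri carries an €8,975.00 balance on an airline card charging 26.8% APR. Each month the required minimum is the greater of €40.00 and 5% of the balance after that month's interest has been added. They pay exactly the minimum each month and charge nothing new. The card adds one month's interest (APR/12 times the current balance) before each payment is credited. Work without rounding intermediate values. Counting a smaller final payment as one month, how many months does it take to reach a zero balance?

110 months

Monthly rate r = 26.8%/12 = 2.23333% = 0.0223333.
While 5% of the post-interest balance exceeds €40.00, each month B ← (B·(1+r))·(1 − 0.05), i.e. B shrinks by the factor (1+r)·0.95 = 0.97122.
This holds for months 1–84. Entering month 85 the balance is €771.95; 5% of the post-interest balance is now below €40.00, so the flat €40.00 minimum applies from here.
From month 85 a fixed €40.00 at rate r clears €771.95 in 26 more payments. Total: 84 + 26 = 110 months.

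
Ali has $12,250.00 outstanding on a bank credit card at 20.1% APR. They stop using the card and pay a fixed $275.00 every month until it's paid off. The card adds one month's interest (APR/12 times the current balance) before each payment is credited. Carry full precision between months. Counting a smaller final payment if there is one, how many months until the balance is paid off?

Monthly rate r = 20.1%/12 = 1.675% = 0.01675.
Recurrence: B ← B·(1+r) − $275.00.
Month 1: interest $205.19; balance after payment $12,180.19.
Month 2: interest $204.02; balance after payment $12,109.21.
Closed form: n = −ln(1 − rB₀/P)/ln(1+r) = −ln(0.25386)/ln(1.01675) ≈ 82.532, so the balance reaches zero during payment 83.

83 payments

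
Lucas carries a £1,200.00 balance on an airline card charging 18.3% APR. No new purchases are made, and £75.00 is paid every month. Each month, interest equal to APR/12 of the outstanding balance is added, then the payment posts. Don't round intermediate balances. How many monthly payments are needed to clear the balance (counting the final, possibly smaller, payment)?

19 payments

Monthly rate r = 18.3%/12 = 1.525% = 0.01525.
Recurrence: B ← B·(1+r) − £75.00.
Month 1: interest £18.30; balance after payment £1,143.30.
Month 2: interest £17.44; balance after payment £1,085.74.
Closed form: n = −ln(1 − rB₀/P)/ln(1+r) = −ln(0.756)/ln(1.01525) ≈ 18.481, so the balance reaches zero during payment 19.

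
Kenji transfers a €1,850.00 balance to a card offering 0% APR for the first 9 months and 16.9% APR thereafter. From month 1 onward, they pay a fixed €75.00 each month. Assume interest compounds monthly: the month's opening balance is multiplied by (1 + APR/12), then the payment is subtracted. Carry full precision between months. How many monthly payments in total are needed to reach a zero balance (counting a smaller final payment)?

27 payments

Promo months 1–9 at r₀ = 0%/12 = 0; months 10+ at r₁ = 16.9%/12 = 0.0140833.
After month 9 (no interest yet): B = €1,850.00 − 9·€75.00 = €1,175.00.
Then at r₁ with €75.00/mo: n₂ = −ln(1 − r₁·B/P)/ln(1+r₁) ≈ 17.82 → 18 more payments.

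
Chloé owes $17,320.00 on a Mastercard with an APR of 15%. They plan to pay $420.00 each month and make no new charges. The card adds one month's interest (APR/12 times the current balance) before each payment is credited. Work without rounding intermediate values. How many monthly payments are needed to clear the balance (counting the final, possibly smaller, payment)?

59 months

Monthly rate r = 15%/12 = 1.25% = 0.0125.
Recurrence: B ← B·(1+r) − $420.00.
Month 1: interest $216.50; balance after payment $17,116.50.
Month 2: interest $213.96; balance after payment $16,910.46.
Closed form: n = −ln(1 − rB₀/P)/ln(1+r) = −ln(0.48452)/ln(1.0125) ≈ 58.329, so the balance reaches zero during payment 59.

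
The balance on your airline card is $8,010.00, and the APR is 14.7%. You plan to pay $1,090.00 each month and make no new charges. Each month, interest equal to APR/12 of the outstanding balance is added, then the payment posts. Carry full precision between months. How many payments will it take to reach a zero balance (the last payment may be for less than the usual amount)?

Monthly rate r = 14.7%/12 = 1.225% = 0.01225.
Recurrence: B ← B·(1+r) − $1,090.00.
Month 1: interest $98.12; balance after payment $7,018.12.
Month 2: interest $85.97; balance after payment $6,014.09.
Closed form: n = −ln(1 − rB₀/P)/ln(1+r) = −ln(0.90998)/ln(1.01225) ≈ 7.748, so the balance reaches zero during payment 8.

8 months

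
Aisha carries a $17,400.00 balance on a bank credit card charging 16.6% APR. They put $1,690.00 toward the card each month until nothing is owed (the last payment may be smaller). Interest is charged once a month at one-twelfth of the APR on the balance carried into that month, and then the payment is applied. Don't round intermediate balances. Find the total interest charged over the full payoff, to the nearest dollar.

Monthly rate r = 16.6%/12 = 1.38333% = 0.0138333.
Payoff takes n = ⌈−ln(1 − rB₀/P)/ln(1+r)⌉ = ⌈11.184⌉ = 12 payments; the last is $312.23.
Total paid = 11·$1,690.00 + $312.23 = $18,902.23.
Total interest = total paid − principal = $18,902.23 − $17,400.00 = $1,502.23.

$1,502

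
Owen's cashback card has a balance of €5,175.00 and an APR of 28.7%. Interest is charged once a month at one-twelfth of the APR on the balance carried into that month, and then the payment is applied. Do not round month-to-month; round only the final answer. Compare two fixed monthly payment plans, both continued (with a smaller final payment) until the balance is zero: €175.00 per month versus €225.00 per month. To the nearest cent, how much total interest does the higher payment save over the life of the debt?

Monthly rate r = 28.7%/12 = 2.39167% = 0.0239167.
At €175.00/mo: n = ⌈−ln(1 − rB₀/P)/ln(1+r)⌉ = 52 payments (last €170.67); total interest = total paid − €5,175.00 = €3,920.67.
At €225.00/mo: 34 payments (last €178.77); total interest €2,428.77.
Interest saved = €3,920.67 − €2,428.77 = €1,491.90.

€1,491.90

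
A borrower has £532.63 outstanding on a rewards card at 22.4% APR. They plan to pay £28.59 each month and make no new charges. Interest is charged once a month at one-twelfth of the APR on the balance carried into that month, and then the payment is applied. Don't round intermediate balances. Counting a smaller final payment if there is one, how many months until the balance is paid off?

Monthly rate r = 22.4%/12 = 1.86667% = 0.0186667.
Recurrence: B ← B·(1+r) − £28.59.
Month 1: interest £9.94; balance after payment £513.98.
Month 2: interest £9.59; balance after payment £494.99.
Closed form: n = −ln(1 − rB₀/P)/ln(1+r) = −ln(0.65224)/ln(1.01867) ≈ 23.106, so the balance reaches zero during payment 24.

24 payments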